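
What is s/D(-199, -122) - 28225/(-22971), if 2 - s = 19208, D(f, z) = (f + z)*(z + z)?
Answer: 294918979/299863434 ≈ 0.98351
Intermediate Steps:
D(f, z) = 2*z*(f + z) (D(f, z) = (f + z)*(2*z) = 2*z*(f + z))
s = -19206 (s = 2 - 1*19208 = 2 - 19208 = -19206)
s/D(-199, -122) - 28225/(-22971) = -19206*(-1/(244*(-199 - 122))) - 28225/(-22971) = -19206/(2*(-122)*(-321)) - 28225*(-1/22971) = -19206/78324 + 28225/22971 = -19206*1/78324 + 28225/22971 = -3201/13054 + 28225/22971 = 294918979/299863434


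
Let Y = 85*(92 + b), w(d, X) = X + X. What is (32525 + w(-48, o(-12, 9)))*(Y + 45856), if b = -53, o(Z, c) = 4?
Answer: 1599680143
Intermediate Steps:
w(d, X) = 2*X
Y = 3315 (Y = 85*(92 - 53) = 85*39 = 3315)
(32525 + w(-48, o(-12, 9)))*(Y + 45856) = (32525 + 2*4)*(3315 + 45856) = (32525 + 8)*49171 = 32533*49171 = 1599680143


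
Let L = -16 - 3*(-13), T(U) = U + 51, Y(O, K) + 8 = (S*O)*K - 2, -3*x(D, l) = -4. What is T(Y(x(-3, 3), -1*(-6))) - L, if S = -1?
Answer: 10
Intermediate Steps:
x(D, l) = 4/3 (x(D, l) = -⅓*(-4) = 4/3)
Y(O, K) = -10 - K*O (Y(O, K) = -8 + ((-O)*K - 2) = -8 + (-K*O - 2) = -8 + (-2 - K*O) = -10 - K*O)
T(U) = 51 + U
L = 23 (L = -16 + 39 = 23)
T(Y(x(-3, 3), -1*(-6))) - L = (51 + (-10 - 1*(-1*(-6))*4/3)) - 1*23 = (51 + (-10 - 1*6*4/3)) - 23 = (51 + (-10 - 8)) - 23 = (51 - 18) - 23 = 33 - 23 = 10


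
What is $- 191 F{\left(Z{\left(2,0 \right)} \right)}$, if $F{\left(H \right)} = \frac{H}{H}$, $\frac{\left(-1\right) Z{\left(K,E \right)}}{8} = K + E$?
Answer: $-191$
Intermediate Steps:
$Z{\left(K,E \right)} = - 8 E - 8 K$ ($Z{\left(K,E \right)} = - 8 \left(K + E\right) = - 8 \left(E + K\right) = - 8 E - 8 K$)
$F{\left(H \right)} = 1$
$- 191 F{\left(Z{\left(2,0 \right)} \right)} = \left(-191\right) 1 = -191$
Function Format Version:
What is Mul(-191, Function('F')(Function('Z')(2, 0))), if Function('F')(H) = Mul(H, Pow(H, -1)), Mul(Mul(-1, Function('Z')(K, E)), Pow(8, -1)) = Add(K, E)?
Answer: -191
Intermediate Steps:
Function('Z')(K, E) = Add(Mul(-8, E), Mul(-8, K)) (Function('Z')(K, E) = Mul(-8, Add(K, E)) = Mul(-8, Add(E, K)) = Add(Mul(-8, E), Mul(-8, K)))
Function('F')(H) = 1
Mul(-191, Function('F')(Function('Z')(2, 0))) = Mul(-191, 1) = -191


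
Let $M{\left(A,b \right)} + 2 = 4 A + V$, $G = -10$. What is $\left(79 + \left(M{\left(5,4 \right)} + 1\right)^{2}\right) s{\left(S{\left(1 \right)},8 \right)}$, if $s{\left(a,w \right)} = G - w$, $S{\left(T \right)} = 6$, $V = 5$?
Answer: $-11790$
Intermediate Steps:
$s{\left(a,w \right)} = -10 - w$
$M{\left(A,b \right)} = 3 + 4 A$ ($M{\left(A,b \right)} = -2 + \left(4 A + 5\right) = -2 + \left(5 + 4 A\right) = 3 + 4 A$)
$\left(79 + \left(M{\left(5,4 \right)} + 1\right)^{2}\right) s{\left(S{\left(1 \right)},8 \right)} = \left(79 + \left(\left(3 + 4 \cdot 5\right) + 1\right)^{2}\right) \left(-10 - 8\right) = \left(79 + \left(\left(3 + 20\right) + 1\right)^{2}\right) \left(-10 - 8\right) = \left(79 + \left(23 + 1\right)^{2}\right) \left(-18\right) = \left(79 + 24^{2}\right) \left(-18\right) = \left(79 + 576\right) \left(-18\right) = 655 \left(-18\right) = -11790$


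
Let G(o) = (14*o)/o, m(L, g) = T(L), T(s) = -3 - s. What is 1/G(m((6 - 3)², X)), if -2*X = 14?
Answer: 1/14 ≈ 0.071429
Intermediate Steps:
X = -7 (X = -½*14 = -7)
m(L, g) = -3 - L
G(o) = 14
1/G(m((6 - 3)², X)) = 1/14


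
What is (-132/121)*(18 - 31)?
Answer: 156/11 ≈ 14.182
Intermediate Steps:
(-132/121)*(18 - 31) = -132*1/121*(-13) = -12/11*(-13) = 156/11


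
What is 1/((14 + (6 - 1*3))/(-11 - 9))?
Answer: -20/17 ≈ -1.1765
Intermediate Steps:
1/((14 + (6 - 1*3))/(-11 - 9)) = 1/((14 + (6 - 3))/(-20)) = 1/((14 + 3)*(-1/20)) = 1/(17*(-1/20)) = 1/(-17/20) = -20/17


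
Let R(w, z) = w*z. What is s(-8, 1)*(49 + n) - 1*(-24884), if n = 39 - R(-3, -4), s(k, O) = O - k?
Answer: 25568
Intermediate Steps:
n = 27 (n = 39 - (-3)*(-4) = 39 - 1*12 = 39 - 12 = 27)
s(-8, 1)*(49 + n) - 1*(-24884) = (1 - 1*(-8))*(49 + 27) - 1*(-24884) = (1 + 8)*76 + 24884 = 9*76 + 24884 = 684 + 24884 = 25568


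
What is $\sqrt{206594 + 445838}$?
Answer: $44 \sqrt{337} \approx 807.73$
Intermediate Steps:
$\sqrt{206594 + 445838} = \sqrt{652432} = 44 \sqrt{337}$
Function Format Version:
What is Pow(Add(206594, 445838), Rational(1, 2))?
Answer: Mul(44, Pow(337, Rational(1, 2))) ≈ 807.73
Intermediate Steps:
Pow(Add(206594, 445838), Rational(1, 2)) = Pow(652432, Rational(1, 2)) = Mul(44, Pow(337, Rational(1, 2)))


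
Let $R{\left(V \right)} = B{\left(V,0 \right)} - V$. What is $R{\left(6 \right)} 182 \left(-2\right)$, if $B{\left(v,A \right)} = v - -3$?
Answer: $-1092$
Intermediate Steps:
$B{\left(v,A \right)} = 3 + v$ ($B{\left(v,A \right)} = v + 3 = 3 + v$)
$R{\left(V \right)} = 3$ ($R{\left(V \right)} = \left(3 + V\right) - V = 3$)
$R{\left(6 \right)} 182 \left(-2\right) = 3 \cdot 182 \left(-2\right) = 3 \left(-364\right) = -1092$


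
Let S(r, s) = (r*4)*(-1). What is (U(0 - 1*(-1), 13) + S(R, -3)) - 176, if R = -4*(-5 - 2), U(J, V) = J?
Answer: -287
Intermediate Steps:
R = 28 (R = -4*(-7) = 28)
S(r, s) = -4*r (S(r, s) = (4*r)*(-1) = -4*r)
(U(0 - 1*(-1), 13) + S(R, -3)) - 176 = ((0 - 1*(-1)) - 4*28) - 176 = ((0 + 1) - 112) - 176 = (1 - 112) - 176 = -111 - 176 = -287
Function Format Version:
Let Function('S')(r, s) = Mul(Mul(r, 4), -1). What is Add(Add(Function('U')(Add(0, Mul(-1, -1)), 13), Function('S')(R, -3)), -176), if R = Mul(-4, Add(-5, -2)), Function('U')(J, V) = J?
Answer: -287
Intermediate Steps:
R = 28 (R = Mul(-4, -7) = 28)
Function('S')(r, s) = Mul(-4, r) (Function('S')(r, s) = Mul(Mul(4, r), -1) = Mul(-4, r))
Add(Add(Function('U')(Add(0, Mul(-1, -1)), 13), Function('S')(R, -3)), -176) = Add(Add(Add(0, Mul(-1, -1)), Mul(-4, 28)), -176) = Add(Add(Add(0, 1), -112), -176) = Add(Add(1, -112), -176) = Add(-111, -176) = -287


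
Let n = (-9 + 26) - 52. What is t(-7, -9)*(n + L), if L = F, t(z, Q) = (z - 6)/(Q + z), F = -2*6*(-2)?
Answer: -143/16 ≈ -8.9375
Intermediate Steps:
F = 24 (F = -12*(-2) = 24)
n = -35 (n = 17 - 52 = -35)
t(z, Q) = (-6 + z)/(Q + z)
L = 24
t(-7, -9)*(n + L) = ((-6 - 7)/(-9 - 7))*(-35 + 24) = (-13/(-16))*(-11) = -1/16*(-13)*(-11) = (13/16)*(-11) = -143/16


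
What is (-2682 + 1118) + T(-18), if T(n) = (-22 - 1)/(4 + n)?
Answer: -21873/14 ≈ -1562.4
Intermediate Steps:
T(n) = -23/(4 + n)
(-2682 + 1118) + T(-18) = (-2682 + 1118) - 23/(4 - 18) = -1564 - 23/(-14) = -1564 - 23*(-1/14) = -1564 + 23/14 = -21873/14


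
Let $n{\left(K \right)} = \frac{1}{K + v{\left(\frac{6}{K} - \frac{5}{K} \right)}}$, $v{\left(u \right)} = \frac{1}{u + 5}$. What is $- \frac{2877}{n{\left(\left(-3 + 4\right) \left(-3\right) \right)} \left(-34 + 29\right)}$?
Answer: $- \frac{16029}{10} \approx -1602.9$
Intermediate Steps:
$v{\left(u \right)} = \frac{1}{5 + u}$
$n{\left(K \right)} = \frac{1}{K + \frac{1}{5 + \frac{1}{K}}}$ ($n{\left(K \right)} = \frac{1}{K + \frac{1}{5 + \left(\frac{6}{K} - \frac{5}{K}\right)}} = \frac{1}{K + \frac{1}{5 + \frac{1}{K}}}$)
$- \frac{2877}{n{\left(\left(-3 + 4\right) \left(-3\right) \right)} \left(-34 + 29\right)} = - \frac{2877}{\frac{1 + 5 \left(-3 + 4\right) \left(-3\right)}{\left(-3 + 4\right) \left(-3\right) \left(2 + 5 \left(-3 + 4\right) \left(-3\right)\right)} \left(-34 + 29\right)} = - \frac{2877}{\frac{1 + 5 \cdot 1 \left(-3\right)}{1 \left(-3\right) \left(2 + 5 \cdot 1 \left(-3\right)\right)} \left(-5\right)} = - \frac{2877}{\frac{1 + 5 \left(-3\right)}{\left(-3\right) \left(2 + 5 \left(-3\right)\right)} \left(-5\right)} = - \frac{2877}{- \frac{1 - 15}{3 \left(2 - 15\right)} \left(-5\right)} = - \frac{2877}{\left(- \frac{1}{3}\right) \frac{1}{-13} \left(-14\right) \left(-5\right)} = - \frac{2877}{\left(- \frac{1}{3}\right) \left(- \frac{1}{13}\right) \left(-14\right) \left(-5\right)} = - \frac{2877}{\left(- \frac{14}{39}\right) \left(-5\right)} = - \frac{2877}{\frac{70}{39}} = \left(-2877\right) \frac{39}{70} = - \frac{16029}{10}$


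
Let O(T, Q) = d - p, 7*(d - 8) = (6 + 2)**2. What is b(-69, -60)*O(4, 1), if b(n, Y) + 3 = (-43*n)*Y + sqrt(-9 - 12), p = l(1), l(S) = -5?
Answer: -27593565/7 + 155*I*sqrt(21)/7 ≈ -3.9419e+6 + 101.47*I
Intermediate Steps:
d = 120/7 (d = 8 + (6 + 2)**2/7 = 8 + (1/7)*8**2 = 8 + (1/7)*64 = 8 + 64/7 = 120/7 ≈ 17.143)
p = -5
O(T, Q) = 155/7 (O(T, Q) = 120/7 - 1*(-5) = 120/7 + 5 = 155/7)
b(n, Y) = -3 + I*sqrt(21) - 43*Y*n (b(n, Y) = -3 + ((-43*n)*Y + sqrt(-9 - 12)) = -3 + (-43*Y*n + sqrt(-21)) = -3 + (-43*Y*n + I*sqrt(21)) = -3 + (I*sqrt(21) - 43*Y*n) = -3 + I*sqrt(21) - 43*Y*n)
b(-69, -60)*O(4, 1) = (-3 + I*sqrt(21) - 43*(-60)*(-69))*(155/7) = (-3 + I*sqrt(21) - 178020)*(155/7) = (-178023 + I*sqrt(21))*(155/7) = -27593565/7 + 155*I*sqrt(21)/7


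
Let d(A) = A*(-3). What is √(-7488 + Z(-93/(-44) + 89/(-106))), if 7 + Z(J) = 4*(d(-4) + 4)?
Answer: I*√7431 ≈ 86.203*I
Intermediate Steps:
d(A) = -3*A
Z(J) = 57 (Z(J) = -7 + 4*(-3*(-4) + 4) = -7 + 4*(12 + 4) = -7 + 4*16 = -7 + 64 = 57)
√(-7488 + Z(-93/(-44) + 89/(-106))) = √(-7488 + 57) = √(-7431) = I*√7431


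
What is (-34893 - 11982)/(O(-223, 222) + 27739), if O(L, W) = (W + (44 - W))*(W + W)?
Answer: -1875/1891 ≈ -0.99154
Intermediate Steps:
O(L, W) = 88*W (O(L, W) = 44*(2*W) = 88*W)
(-34893 - 11982)/(O(-223, 222) + 27739) = (-34893 - 11982)/(88*222 + 27739) = -46875/(19536 + 27739) = -46875/47275 = -46875*1/47275 = -1875/1891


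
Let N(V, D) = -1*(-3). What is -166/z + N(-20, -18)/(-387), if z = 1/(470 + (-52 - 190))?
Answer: -4882393/129 ≈ -37848.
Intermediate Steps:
N(V, D) = 3
z = 1/228 (z = 1/(470 - 242) = 1/228 ≈ 0.0043860)
-166/z + N(-20, -18)/(-387) = -166/1/228 + 3/(-387) = -166*228 + 3*(-1/387) = -37848 - 1/129 = -4882393/129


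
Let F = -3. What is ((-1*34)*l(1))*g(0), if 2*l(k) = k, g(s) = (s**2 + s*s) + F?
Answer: 51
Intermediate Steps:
g(s) = -3 + 2*s**2 (g(s) = (s**2 + s*s) - 3 = (s**2 + s**2) - 3 = 2*s**2 - 3 = -3 + 2*s**2)
l(k) = k/2
((-1*34)*l(1))*g(0) = ((-1*34)*((1/2)*1))*(-3 + 2*0**2) = (-34*1/2)*(-3 + 2*0) = -17*(-3 + 0) = -17*(-3) = 51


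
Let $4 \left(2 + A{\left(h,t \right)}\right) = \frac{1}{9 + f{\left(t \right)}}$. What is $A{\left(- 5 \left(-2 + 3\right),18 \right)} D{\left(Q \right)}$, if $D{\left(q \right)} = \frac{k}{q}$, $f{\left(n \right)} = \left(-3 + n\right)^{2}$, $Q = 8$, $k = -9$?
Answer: $\frac{1871}{832} \approx 2.2488$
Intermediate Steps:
$D{\left(q \right)} = - \frac{9}{q}$
$A{\left(h,t \right)} = -2 + \frac{1}{4 \left(9 + \left(-3 + t\right)^{2}\right)}$
$A{\left(- 5 \left(-2 + 3\right),18 \right)} D{\left(Q \right)} = \frac{-71 - 8 \left(-3 + 18\right)^{2}}{4 \left(9 + \left(-3 + 18\right)^{2}\right)} \left(- \frac{9}{8}\right) = \frac{-71 - 8 \cdot 15^{2}}{4 \left(9 + 15^{2}\right)} \left(\left(-9\right) \frac{1}{8}\right) = \frac{-71 - 1800}{4 \left(9 + 225\right)} \left(- \frac{9}{8}\right) = \frac{-71 - 1800}{4 \cdot 234} \left(- \frac{9}{8}\right) = \frac{1}{4} \cdot \frac{1}{234} \left(-1871\right) \left(- \frac{9}{8}\right) = \left(- \frac{1871}{936}\right) \left(- \frac{9}{8}\right) = \frac{1871}{832}$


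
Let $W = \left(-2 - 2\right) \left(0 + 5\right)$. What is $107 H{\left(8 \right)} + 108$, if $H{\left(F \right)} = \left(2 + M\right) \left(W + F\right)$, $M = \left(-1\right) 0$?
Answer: $-2460$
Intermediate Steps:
$M = 0$
$W = -20$ ($W = \left(-2 - 2\right) 5 = \left(-4\right) 5 = -20$)
$H{\left(F \right)} = -40 + 2 F$ ($H{\left(F \right)} = \left(2 + 0\right) \left(-20 + F\right) = 2 \left(-20 + F\right) = -40 + 2 F$)
$107 H{\left(8 \right)} + 108 = 107 \left(-40 + 2 \cdot 8\right) + 108 = 107 \left(-40 + 16\right) + 108 = 107 \left(-24\right) + 108 = -2568 + 108 = -2460$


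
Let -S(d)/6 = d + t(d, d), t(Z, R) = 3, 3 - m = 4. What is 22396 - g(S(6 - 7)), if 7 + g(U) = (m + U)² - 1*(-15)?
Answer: 22219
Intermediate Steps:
m = -1 (m = 3 - 1*4 = 3 - 4 = -1)
S(d) = -18 - 6*d (S(d) = -6*(d + 3) = -6*(3 + d) = -18 - 6*d)
g(U) = 8 + (-1 + U)² (g(U) = -7 + ((-1 + U)² - 1*(-15)) = -7 + ((-1 + U)² + 15) = -7 + (15 + (-1 + U)²) = 8 + (-1 + U)²)
22396 - g(S(6 - 7)) = 22396 - (8 + (-1 + (-18 - 6*(6 - 7)))²) = 22396 - (8 + (-1 + (-18 - 6*(-1)))²) = 22396 - (8 + (-1 + (-18 + 6))²) = 22396 - (8 + (-1 - 12)²) = 22396 - (8 + (-13)²) = 22396 - (8 + 169) = 22396 - 1*177 = 22396 - 177 = 22219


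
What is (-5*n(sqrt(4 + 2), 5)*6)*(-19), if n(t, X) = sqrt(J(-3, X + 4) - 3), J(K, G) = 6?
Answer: 570*sqrt(3) ≈ 987.27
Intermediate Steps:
n(t, X) = sqrt(3) (n(t, X) = sqrt(6 - 3) = sqrt(3))
(-5*n(sqrt(4 + 2), 5)*6)*(-19) = (-5*sqrt(3)*6)*(-19) = -30*sqrt(3)*(-19) = 570*sqrt(3)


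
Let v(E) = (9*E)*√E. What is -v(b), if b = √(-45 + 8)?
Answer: -9*37^(¾)*I^(3/2) ≈ 95.473 - 95.473*I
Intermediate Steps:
b = I*√37 (b = √(-37) = I*√37 ≈ 6.0828*I)
v(E) = 9*E^(3/2)
-v(b) = -9*(I*√37)^(3/2) = -9*37^(¾)*I^(3/2)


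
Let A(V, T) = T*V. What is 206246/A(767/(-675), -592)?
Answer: 69608025/227032 ≈ 306.60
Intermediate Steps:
206246/A(767/(-675), -592) = 206246/((-454064/(-675))) = 206246/((-454064*(-1)/675)) = 206246/((-592*(-767/675))) = 206246/(454064/675) = 206246*(675/454064) = 69608025/227032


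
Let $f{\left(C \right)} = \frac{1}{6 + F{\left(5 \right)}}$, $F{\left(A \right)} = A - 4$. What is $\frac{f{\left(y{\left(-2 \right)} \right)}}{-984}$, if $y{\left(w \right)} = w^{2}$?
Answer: $- \frac{1}{6888} \approx -0.00014518$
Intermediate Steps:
$F{\left(A \right)} = -4 + A$
$f{\left(C \right)} = \frac{1}{7}$ ($f{\left(C \right)} = \frac{1}{6 + \left(-4 + 5\right)} = \frac{1}{6 + 1} = \frac{1}{7}$)
$\frac{f{\left(y{\left(-2 \right)} \right)}}{-984} = \frac{1}{7 \left(-984\right)} = \frac{1}{7} \left(- \frac{1}{984}\right) = - \frac{1}{6888}$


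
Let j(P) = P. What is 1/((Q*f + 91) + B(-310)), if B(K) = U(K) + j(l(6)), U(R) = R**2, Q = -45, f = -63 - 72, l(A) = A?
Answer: 1/102272 ≈ 9.7778e-6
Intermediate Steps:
f = -135
B(K) = 6 + K**2 (B(K) = K**2 + 6 = 6 + K**2)
1/((Q*f + 91) + B(-310)) = 1/((-45*(-135) + 91) + (6 + (-310)**2)) = 1/((6075 + 91) + (6 + 96100)) = 1/(6166 + 96106) = 1/102272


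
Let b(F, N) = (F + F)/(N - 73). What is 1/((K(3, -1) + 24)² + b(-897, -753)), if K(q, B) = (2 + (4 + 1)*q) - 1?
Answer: 413/661697 ≈ 0.00062415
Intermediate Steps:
b(F, N) = 2*F/(-73 + N) (b(F, N) = (2*F)/(-73 + N) = 2*F/(-73 + N))
K(q, B) = 1 + 5*q (K(q, B) = (2 + 5*q) - 1 = 1 + 5*q)
1/((K(3, -1) + 24)² + b(-897, -753)) = 1/(((1 + 5*3) + 24)² + 2*(-897)/(-73 - 753)) = 1/(((1 + 15) + 24)² + 2*(-897)/(-826)) = 1/((16 + 24)² + 2*(-897)*(-1/826)) = 1/(40² + 897/413) = 1/(1600 + 897/413) = 1/(661697/413) = 413/661697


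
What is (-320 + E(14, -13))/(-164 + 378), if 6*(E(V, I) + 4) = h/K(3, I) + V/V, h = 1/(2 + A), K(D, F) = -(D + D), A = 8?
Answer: -116581/77040 ≈ -1.5133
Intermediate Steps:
K(D, F) = -2*D
h = 1/10 (h = 1/(2 + 8) = 1/10 ≈ 0.10000)
E(V, I) = -1381/360 (E(V, I) = -4 + (1/(10*((-2*3))) + V/V)/6 = -4 + ((1/10)/(-6) + 1)/6 = -4 + ((1/10)*(-1/6) + 1)/6 = -4 + (-1/60 + 1)/6 = -4 + (1/6)*(59/60) = -4 + 59/360 = -1381/360)
(-320 + E(14, -13))/(-164 + 378) = (-320 - 1381/360)/(-164 + 378) = -116581/360/214 = -116581/360*1/214 = -116581/77040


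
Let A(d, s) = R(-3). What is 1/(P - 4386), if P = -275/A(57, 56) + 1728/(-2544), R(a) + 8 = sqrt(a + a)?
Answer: -171274588/745947406469 - 154495*I*sqrt(6)/745947406469 ≈ -0.00022961 - 5.0732e-7*I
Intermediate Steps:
R(a) = -8 + sqrt(2)*sqrt(a) (R(a) = -8 + sqrt(a + a) = -8 + sqrt(2*a) = -8 + sqrt(2)*sqrt(a))
A(d, s) = -8 + I*sqrt(6) (A(d, s) = -8 + sqrt(2)*sqrt(-3) = -8 + sqrt(2)*(I*sqrt(3)) = -8 + I*sqrt(6))
P = -36/53 - 275/(-8 + I*sqrt(6)) (P = -275/(-8 + I*sqrt(6)) + 1728/(-2544) = -275/(-8 + I*sqrt(6)) + 1728*(-1/2544) = -275/(-8 + I*sqrt(6)) - 36/53 = -36/53 - 275/(-8 + I*sqrt(6)) ≈ 30.749 + 9.623*I)
1/(P - 4386) = 1/((11408/371 + 55*I*sqrt(6)/14) - 4386) = 1/(-1615798/371 + 55*I*sqrt(6)/14)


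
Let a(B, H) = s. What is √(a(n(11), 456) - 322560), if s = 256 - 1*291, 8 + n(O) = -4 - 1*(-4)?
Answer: I*√322595 ≈ 567.97*I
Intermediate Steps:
n(O) = -8 (n(O) = -8 + (-4 - 1*(-4)) = -8 + (-4 + 4) = -8 + 0 = -8)
s = -35 (s = 256 - 291 = -35)
a(B, H) = -35
√(a(n(11), 456) - 322560) = √(-35 - 322560) = √(-322595) = I*√322595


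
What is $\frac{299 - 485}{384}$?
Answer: $- \frac{31}{64} \approx -0.48438$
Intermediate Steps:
$\frac{299 - 485}{384} = \left(299 - 485\right) \frac{1}{384} = \left(-186\right) \frac{1}{384} = - \frac{31}{64}$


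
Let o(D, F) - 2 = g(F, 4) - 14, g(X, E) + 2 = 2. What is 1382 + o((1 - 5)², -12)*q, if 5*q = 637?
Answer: -734/5 ≈ -146.80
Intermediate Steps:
q = 637/5 (q = (⅕)*637 = 637/5 ≈ 127.40)
g(X, E) = 0 (g(X, E) = -2 + 2 = 0)
o(D, F) = -12 (o(D, F) = 2 + (0 - 14) = 2 - 14 = -12)
1382 + o((1 - 5)², -12)*q = 1382 - 12*637/5 = 1382 - 7644/5 = -734/5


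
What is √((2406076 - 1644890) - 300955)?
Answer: √460231 ≈ 678.40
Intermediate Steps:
√((2406076 - 1644890) - 300955) = √(761186 - 300955) = √460231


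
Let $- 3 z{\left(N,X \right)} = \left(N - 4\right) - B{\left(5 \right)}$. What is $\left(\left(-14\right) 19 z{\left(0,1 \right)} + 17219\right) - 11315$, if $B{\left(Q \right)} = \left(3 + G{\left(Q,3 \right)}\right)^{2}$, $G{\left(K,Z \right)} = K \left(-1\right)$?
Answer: $\frac{15584}{3} \approx 5194.7$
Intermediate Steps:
$G{\left(K,Z \right)} = - K$
$B{\left(Q \right)} = \left(3 - Q\right)^{2}$
$z{\left(N,X \right)} = \frac{8}{3} - \frac{N}{3}$ ($z{\left(N,X \right)} = - \frac{\left(N - 4\right) - \left(-3 + 5\right)^{2}}{3} = - \frac{\left(-4 + N\right) - 2^{2}}{3} = - \frac{\left(-4 + N\right) - 4}{3} = - \frac{-8 + N}{3} = \frac{8}{3} - \frac{N}{3}$)
$\left(\left(-14\right) 19 z{\left(0,1 \right)} + 17219\right) - 11315 = \left(\left(-14\right) 19 \left(\frac{8}{3} - 0\right) + 17219\right) - 11315 = \left(- 266 \left(\frac{8}{3} + 0\right) + 17219\right) - 11315 = \left(\left(-266\right) \frac{8}{3} + 17219\right) - 11315 = \left(- \frac{2128}{3} + 17219\right) - 11315 = \frac{49529}{3} - 11315 = \frac{15584}{3}$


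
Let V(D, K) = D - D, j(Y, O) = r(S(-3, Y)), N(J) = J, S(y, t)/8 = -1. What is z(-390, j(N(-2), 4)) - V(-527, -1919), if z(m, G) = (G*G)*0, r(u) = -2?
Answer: 0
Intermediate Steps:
S(y, t) = -8 (S(y, t) = 8*(-1) = -8)
j(Y, O) = -2
V(D, K) = 0
z(m, G) = 0 (z(m, G) = G²*0 = 0)
z(-390, j(N(-2), 4)) - V(-527, -1919) = 0 - 1*0 = 0 + 0 = 0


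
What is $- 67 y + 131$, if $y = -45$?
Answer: $3146$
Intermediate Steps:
$- 67 y + 131 = \left(-67\right) \left(-45\right) + 131 = 3015 + 131 = 3146$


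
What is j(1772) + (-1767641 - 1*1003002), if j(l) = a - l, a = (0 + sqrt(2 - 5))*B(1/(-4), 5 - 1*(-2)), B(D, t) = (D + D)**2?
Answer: -2772415 + I*sqrt(3)/4 ≈ -2.7724e+6 + 0.43301*I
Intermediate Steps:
B(D, t) = 4*D**2 (B(D, t) = (2*D)**2 = 4*D**2)
a = I*sqrt(3)/4 (a = (0 + sqrt(2 - 5))*(4*(1/(-4))**2) = (0 + sqrt(-3))*(4*(-1/4)**2) = (0 + I*sqrt(3))*(4*(1/16)) = (I*sqrt(3))*(1/4) = I*sqrt(3)/4 ≈ 0.43301*I)
j(l) = -l + I*sqrt(3)/4 (j(l) = I*sqrt(3)/4 - l = -l + I*sqrt(3)/4)
j(1772) + (-1767641 - 1*1003002) = (-1*1772 + I*sqrt(3)/4) + (-1767641 - 1*1003002) = (-1772 + I*sqrt(3)/4) + (-1767641 - 1003002) = (-1772 + I*sqrt(3)/4) - 2770643 = -2772415 + I*sqrt(3)/4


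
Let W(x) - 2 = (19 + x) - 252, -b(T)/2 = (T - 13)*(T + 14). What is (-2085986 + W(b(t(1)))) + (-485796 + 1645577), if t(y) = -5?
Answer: -926112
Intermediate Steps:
b(T) = -2*(-13 + T)*(14 + T) (b(T) = -2*(T - 13)*(T + 14) = -2*(-13 + T)*(14 + T))
W(x) = -231 + x (W(x) = 2 + ((19 + x) - 252) = 2 + (-233 + x) = -231 + x)
(-2085986 + W(b(t(1)))) + (-485796 + 1645577) = (-2085986 + (-231 + (364 - 2*(-5) - 2*(-5)²))) + (-485796 + 1645577) = (-2085986 + (-231 + (364 + 10 - 2*25))) + 1159781 = (-2085986 + (-231 + (364 + 10 - 50))) + 1159781 = (-2085986 + (-231 + 324)) + 1159781 = (-2085986 + 93) + 1159781 = -2085893 + 1159781 = -926112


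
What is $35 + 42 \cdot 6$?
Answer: $287$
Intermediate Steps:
$35 + 42 \cdot 6 = 35 + 252 = 287$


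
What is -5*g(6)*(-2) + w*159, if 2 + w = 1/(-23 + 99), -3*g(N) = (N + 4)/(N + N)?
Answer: -217981/684 ≈ -318.69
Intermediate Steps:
g(N) = -(4 + N)/(6*N) (g(N) = -(N + 4)/(3*(N + N)) = -(4 + N)/(3*(2*N)) = -(4 + N)*1/(2*N)/3 = -(4 + N)/(6*N))
w = -151/76 (w = -2 + 1/(-23 + 99) = -2 + 1/76 = -151/76 ≈ -1.9868)
-5*g(6)*(-2) + w*159 = -5*(-4 - 1*6)/(6*6)*(-2) - 151/76*159 = -5*(-4 - 6)/(6*6)*(-2) - 24009/76 = -5*(-10)/(6*6)*(-2) - 24009/76 = -5*(-5/18)*(-2) - 24009/76 = (25/18)*(-2) - 24009/76 = -25/9 - 24009/76 = -217981/684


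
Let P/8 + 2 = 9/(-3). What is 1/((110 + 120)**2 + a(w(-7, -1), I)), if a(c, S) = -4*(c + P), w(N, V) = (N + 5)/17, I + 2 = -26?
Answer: 17/902028 ≈ 1.8846e-5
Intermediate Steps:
P = -40 (P = -16 + 8*(9/(-3)) = -16 + 8*(9*(-1/3)) = -16 + 8*(-3) = -16 - 24 = -40)
I = -28 (I = -2 - 26 = -28)
w(N, V) = 5/17 + N/17 (w(N, V) = (5 + N)*(1/17) = 5/17 + N/17)
a(c, S) = 160 - 4*c (a(c, S) = -4*(c - 40) = -4*(-40 + c) = 160 - 4*c)
1/((110 + 120)**2 + a(w(-7, -1), I)) = 1/((110 + 120)**2 + (160 - 4*(5/17 + (1/17)*(-7)))) = 1/(230**2 + (160 - 4*(5/17 - 7/17))) = 1/(52900 + (160 - 4*(-2/17))) = 1/(52900 + (160 + 8/17)) = 1/(52900 + 2728/17) = 1/(902028/17) = 17/902028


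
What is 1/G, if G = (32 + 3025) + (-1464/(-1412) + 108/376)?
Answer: 33182/101481309 ≈ 0.00032698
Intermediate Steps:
G = 101481309/33182 (G = 3057 + (-1464*(-1/1412) + 108*(1/376)) = 3057 + (366/353 + 27/94) = 3057 + 43935/33182 = 101481309/33182 ≈ 3058.3)
1/G = 1/(101481309/33182) = 33182/101481309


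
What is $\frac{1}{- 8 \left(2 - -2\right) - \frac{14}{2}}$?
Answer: $- \frac{1}{39} \approx -0.025641$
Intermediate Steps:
$\frac{1}{- 8 \left(2 - -2\right) - \frac{14}{2}} = \frac{1}{- 8 \left(2 + 2\right) - 7} = \frac{1}{\left(-8\right) 4 - 7} = \frac{1}{-32 - 7} = \frac{1}{-39} = - \frac{1}{39}$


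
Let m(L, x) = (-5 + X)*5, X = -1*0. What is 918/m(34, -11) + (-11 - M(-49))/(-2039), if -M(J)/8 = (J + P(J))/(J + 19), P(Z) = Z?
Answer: -5616541/152925 ≈ -36.727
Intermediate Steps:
X = 0
m(L, x) = -25 (m(L, x) = (-5 + 0)*5 = -5*5 = -25)
M(J) = -16*J/(19 + J) (M(J) = -8*(J + J)/(J + 19) = -8*2*J/(19 + J) = -16*J/(19 + J))
918/m(34, -11) + (-11 - M(-49))/(-2039) = 918/(-25) + (-11 - (-16)*(-49)/(19 - 49))/(-2039) = 918*(-1/25) + (-11 - (-16)*(-49)/(-30))*(-1/2039) = -918/25 + (-11 - (-16)*(-49)*(-1)/30)*(-1/2039) = -918/25 + (-11 - 1*(-392/15))*(-1/2039) = -918/25 + (-11 + 392/15)*(-1/2039) = -918/25 + (227/15)*(-1/2039) = -918/25 - 227/30585 = -5616541/152925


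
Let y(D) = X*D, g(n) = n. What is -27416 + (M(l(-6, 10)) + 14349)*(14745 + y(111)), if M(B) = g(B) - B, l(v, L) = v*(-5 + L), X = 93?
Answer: 359673316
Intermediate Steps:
M(B) = 0 (M(B) = B - B = 0)
y(D) = 93*D
-27416 + (M(l(-6, 10)) + 14349)*(14745 + y(111)) = -27416 + (0 + 14349)*(14745 + 93*111) = -27416 + 14349*(14745 + 10323) = -27416 + 14349*25068 = -27416 + 359700732 = 359673316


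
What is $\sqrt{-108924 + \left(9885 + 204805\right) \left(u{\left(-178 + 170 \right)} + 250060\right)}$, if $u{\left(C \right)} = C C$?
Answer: $2 \sqrt{13424753159} \approx 2.3173 \cdot 10^{5}$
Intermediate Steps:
$u{\left(C \right)} = C^{2}$
$\sqrt{-108924 + \left(9885 + 204805\right) \left(u{\left(-178 + 170 \right)} + 250060\right)} = \sqrt{-108924 + \left(9885 + 204805\right) \left(\left(-178 + 170\right)^{2} + 250060\right)} = \sqrt{-108924 + 214690 \left(\left(-8\right)^{2} + 250060\right)} = \sqrt{-108924 + 214690 \left(64 + 250060\right)} = \sqrt{-108924 + 214690 \cdot 250124} = \sqrt{-108924 + 53699121560} = \sqrt{53699012636} = 2 \sqrt{13424753159}$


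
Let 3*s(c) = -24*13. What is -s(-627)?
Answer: 104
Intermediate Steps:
s(c) = -104 (s(c) = (-24*13)/3 = (⅓)*(-312) = -104)
-s(-627) = -1*(-104) = 104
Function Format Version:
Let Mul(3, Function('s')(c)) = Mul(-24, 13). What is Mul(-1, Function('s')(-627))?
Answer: 104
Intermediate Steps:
Function('s')(c) = -104 (Function('s')(c) = Mul(Rational(1, 3), Mul(-24, 13)) = Mul(Rational(1, 3), -312) = -104)
Mul(-1, Function('s')(-627)) = Mul(-1, -104) = 104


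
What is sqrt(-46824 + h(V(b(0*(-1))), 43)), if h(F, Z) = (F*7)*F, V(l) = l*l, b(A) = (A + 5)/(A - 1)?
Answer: I*sqrt(42449) ≈ 206.03*I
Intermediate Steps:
b(A) = (5 + A)/(-1 + A)
V(l) = l**2
h(F, Z) = 7*F**2 (h(F, Z) = (7*F)*F = 7*F**2)
sqrt(-46824 + h(V(b(0*(-1))), 43)) = sqrt(-46824 + 7*(((5 + 0*(-1))/(-1 + 0*(-1)))**2)**2) = sqrt(-46824 + 7*(((5 + 0)/(-1 + 0))**2)**2) = sqrt(-46824 + 7*((5/(-1))**2)**2) = sqrt(-46824 + 7*((-1*5)**2)**2) = sqrt(-46824 + 7*((-5)**2)**2) = sqrt(-46824 + 7*25**2) = sqrt(-46824 + 7*625) = sqrt(-46824 + 4375) = sqrt(-42449) = I*sqrt(42449)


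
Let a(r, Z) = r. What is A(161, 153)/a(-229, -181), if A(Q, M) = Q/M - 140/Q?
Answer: -643/805851 ≈ -0.00079791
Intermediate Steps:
A(Q, M) = -140/Q + Q/M
A(161, 153)/a(-229, -181) = (-140/161 + 161/153)/(-229) = (-140*1/161 + 161*(1/153))*(-1/229) = (-20/23 + 161/153)*(-1/229) = (643/3519)*(-1/229) = -643/805851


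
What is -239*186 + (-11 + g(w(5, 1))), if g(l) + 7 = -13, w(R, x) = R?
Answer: -44485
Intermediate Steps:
g(l) = -20 (g(l) = -7 - 13 = -20)
-239*186 + (-11 + g(w(5, 1))) = -239*186 + (-11 - 20) = -44454 - 31 = -44485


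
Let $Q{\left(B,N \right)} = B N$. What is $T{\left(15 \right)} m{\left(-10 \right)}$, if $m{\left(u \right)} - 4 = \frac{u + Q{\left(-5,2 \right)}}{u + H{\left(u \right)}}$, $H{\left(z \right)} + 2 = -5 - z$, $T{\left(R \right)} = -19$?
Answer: $- \frac{912}{7} \approx -130.29$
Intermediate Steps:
$H{\left(z \right)} = -7 - z$ ($H{\left(z \right)} = -2 - \left(5 + z\right) = -7 - z$)
$m{\left(u \right)} = \frac{38}{7} - \frac{u}{7}$ ($m{\left(u \right)} = 4 + \frac{u - 10}{u - \left(7 + u\right)} = 4 + \frac{u - 10}{-7} = 4 + \left(-10 + u\right) \left(- \frac{1}{7}\right) = 4 - \left(- \frac{10}{7} + \frac{u}{7}\right) = \frac{38}{7} - \frac{u}{7}$)
$T{\left(15 \right)} m{\left(-10 \right)} = - 19 \left(\frac{38}{7} - - \frac{10}{7}\right) = - 19 \left(\frac{38}{7} + \frac{10}{7}\right) = \left(-19\right) \frac{48}{7} = - \frac{912}{7}$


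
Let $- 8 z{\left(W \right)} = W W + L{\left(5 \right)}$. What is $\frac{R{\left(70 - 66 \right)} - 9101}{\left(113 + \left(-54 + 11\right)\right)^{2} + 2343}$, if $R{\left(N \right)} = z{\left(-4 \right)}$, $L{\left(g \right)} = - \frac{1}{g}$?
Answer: $- \frac{364119}{289720} \approx -1.2568$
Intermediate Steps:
$z{\left(W \right)} = \frac{1}{40} - \frac{W^{2}}{8}$ ($z{\left(W \right)} = - \frac{W W - \frac{1}{5}}{8} = - \frac{W^{2} - \frac{1}{5}}{8} = - \frac{- \frac{1}{5} + W^{2}}{8} = \frac{1}{40} - \frac{W^{2}}{8}$)
$R{\left(N \right)} = - \frac{79}{40}$ ($R{\left(N \right)} = \frac{1}{40} - \frac{\left(-4\right)^{2}}{8} = \frac{1}{40} - 2 = - \frac{79}{40}$)
$\frac{R{\left(70 - 66 \right)} - 9101}{\left(113 + \left(-54 + 11\right)\right)^{2} + 2343} = \frac{- \frac{79}{40} - 9101}{\left(113 + \left(-54 + 11\right)\right)^{2} + 2343} = - \frac{364119}{40 \left(\left(113 - 43\right)^{2} + 2343\right)} = - \frac{364119}{40 \left(70^{2} + 2343\right)} = - \frac{364119}{40 \left(4900 + 2343\right)} = - \frac{364119}{40 \cdot 7243} = \left(- \frac{364119}{40}\right) \frac{1}{7243} = - \frac{364119}{289720}$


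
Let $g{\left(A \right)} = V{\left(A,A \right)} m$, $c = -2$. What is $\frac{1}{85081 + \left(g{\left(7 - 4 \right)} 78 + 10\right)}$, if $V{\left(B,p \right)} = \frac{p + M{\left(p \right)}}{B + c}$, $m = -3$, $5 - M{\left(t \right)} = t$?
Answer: $\frac{1}{83921} \approx 1.1916 \cdot 10^{-5}$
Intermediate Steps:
$M{\left(t \right)} = 5 - t$
$V{\left(B,p \right)} = \frac{5}{-2 + B}$ ($V{\left(B,p \right)} = \frac{p - \left(-5 + p\right)}{B - 2} = \frac{5}{-2 + B}$)
$g{\left(A \right)} = - \frac{15}{-2 + A}$ ($g{\left(A \right)} = \frac{5}{-2 + A} \left(-3\right) = - \frac{15}{-2 + A}$)
$\frac{1}{85081 + \left(g{\left(7 - 4 \right)} 78 + 10\right)} = \frac{1}{85081 + \left(- \frac{15}{-2 + \left(7 - 4\right)} 78 + 10\right)} = \frac{1}{85081 + \left(- \frac{15}{-2 + 3} \cdot 78 + 10\right)} = \frac{1}{85081 + \left(- \frac{15}{1} \cdot 78 + 10\right)} = \frac{1}{85081 + \left(\left(-15\right) 1 \cdot 78 + 10\right)} = \frac{1}{85081 + \left(\left(-15\right) 78 + 10\right)} = \frac{1}{85081 + \left(-1170 + 10\right)} = \frac{1}{85081 - 1160} = \frac{1}{83921}$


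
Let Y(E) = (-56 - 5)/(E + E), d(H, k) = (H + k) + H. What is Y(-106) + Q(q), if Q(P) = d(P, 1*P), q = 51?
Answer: 32497/212 ≈ 153.29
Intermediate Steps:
d(H, k) = k + 2*H
Q(P) = 3*P (Q(P) = 1*P + 2*P = P + 2*P = 3*P)
Y(E) = -61/(2*E) (Y(E) = -61*1/(2*E) = -61/(2*E))
Y(-106) + Q(q) = -61/2/(-106) + 3*51 = -61/2*(-1/106) + 153 = 61/212 + 153 = 32497/212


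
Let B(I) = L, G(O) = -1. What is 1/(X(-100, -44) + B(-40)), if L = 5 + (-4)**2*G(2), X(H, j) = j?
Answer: -1/55 ≈ -0.018182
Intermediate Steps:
L = -11 (L = 5 + (-4)**2*(-1) = 5 + 16*(-1) = 5 - 16 = -11)
B(I) = -11
1/(X(-100, -44) + B(-40)) = 1/(-44 - 11) = 1/(-55) = -1/55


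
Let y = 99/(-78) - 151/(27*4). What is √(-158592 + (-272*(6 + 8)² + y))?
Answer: I*√11603161479/234 ≈ 460.33*I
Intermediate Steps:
y = -3745/1404 (y = 99*(-1/78) - 151/108 = -33/26 - 151*1/108 = -33/26 - 151/108 = -3745/1404 ≈ -2.6674)
√(-158592 + (-272*(6 + 8)² + y)) = √(-158592 + (-272*(6 + 8)² - 3745/1404)) = √(-158592 + (-272*14² - 3745/1404)) = √(-158592 + (-272*196 - 3745/1404)) = √(-158592 + (-53312 - 3745/1404)) = √(-158592 - 74853793/1404) = √(-297516961/1404) = I*√11603161479/234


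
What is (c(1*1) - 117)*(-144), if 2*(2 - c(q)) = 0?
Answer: 16560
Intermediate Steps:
c(q) = 2 (c(q) = 2 - 1/2*0 = 2 + 0 = 2)
(c(1*1) - 117)*(-144) = (2 - 117)*(-144) = -115*(-144) = 16560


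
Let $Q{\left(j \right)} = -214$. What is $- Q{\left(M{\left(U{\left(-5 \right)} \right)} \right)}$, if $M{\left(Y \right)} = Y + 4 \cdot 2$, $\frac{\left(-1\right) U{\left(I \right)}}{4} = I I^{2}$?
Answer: $214$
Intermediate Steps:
$U{\left(I \right)} = - 4 I^{3}$ ($U{\left(I \right)} = - 4 I I^{2} = - 4 I^{3}$)
$M{\left(Y \right)} = 8 + Y$ ($M{\left(Y \right)} = Y + 8 = 8 + Y$)
$- Q{\left(M{\left(U{\left(-5 \right)} \right)} \right)} = \left(-1\right) \left(-214\right) = 214$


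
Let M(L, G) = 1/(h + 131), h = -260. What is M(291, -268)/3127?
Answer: -1/403383 ≈ -2.4790e-6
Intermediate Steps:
M(L, G) = -1/129 (M(L, G) = 1/(-260 + 131) = 1/(-129) = -1/129)
M(291, -268)/3127 = -1/129/3127 = -1/129*1/3127 = -1/403383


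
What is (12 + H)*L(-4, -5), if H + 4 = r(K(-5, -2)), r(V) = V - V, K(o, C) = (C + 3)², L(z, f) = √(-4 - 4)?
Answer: 16*I*√2 ≈ 22.627*I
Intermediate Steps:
L(z, f) = 2*I*√2 (L(z, f) = √(-8) = 2*I*√2)
K(o, C) = (3 + C)²
r(V) = 0
H = -4 (H = -4 + 0 = -4)
(12 + H)*L(-4, -5) = (12 - 4)*(2*I*√2) = 8*(2*I*√2) = 16*I*√2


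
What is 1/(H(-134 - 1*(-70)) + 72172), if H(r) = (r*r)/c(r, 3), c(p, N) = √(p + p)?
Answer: 18043/1302232164 + 16*I*√2/325558041 ≈ 1.3855e-5 + 6.9503e-8*I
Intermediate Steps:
c(p, N) = √2*√p (c(p, N) = √(2*p) = √2*√p)
H(r) = √2*r^(3/2)/2 (H(r) = (r*r)/((√2*√r)) = r²*(√2/(2*√r)) = √2*r^(3/2)/2)
1/(H(-134 - 1*(-70)) + 72172) = 1/(√2*(-134 - 1*(-70))^(3/2)/2 + 72172) = 1/(√2*(-134 + 70)^(3/2)/2 + 72172) = 1/(√2*(-64)^(3/2)/2 + 72172) = 1/(√2*(-512*I)/2 + 72172) = 1/(-256*I*√2 + 72172) = 1/(72172 - 256*I*√2)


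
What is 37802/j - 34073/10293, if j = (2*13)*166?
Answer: 121018459/22212294 ≈ 5.4483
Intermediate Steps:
j = 4316 (j = 26*166 = 4316)
37802/j - 34073/10293 = 37802/4316 - 34073/10293 = 37802*(1/4316) - 34073*1/10293 = 18901/2158 - 34073/10293 = 121018459/22212294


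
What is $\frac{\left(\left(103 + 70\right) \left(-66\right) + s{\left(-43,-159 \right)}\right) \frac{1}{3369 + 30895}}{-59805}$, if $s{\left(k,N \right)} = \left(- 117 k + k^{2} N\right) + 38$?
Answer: $\frac{15017}{102457926} \approx 0.00014657$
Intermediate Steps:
$s{\left(k,N \right)} = 38 - 117 k + N k^{2}$ ($s{\left(k,N \right)} = \left(- 117 k + N k^{2}\right) + 38 = 38 - 117 k + N k^{2}$)
$\frac{\left(\left(103 + 70\right) \left(-66\right) + s{\left(-43,-159 \right)}\right) \frac{1}{3369 + 30895}}{-59805} = \frac{\left(\left(103 + 70\right) \left(-66\right) - \left(-5069 + 293991\right)\right) \frac{1}{3369 + 30895}}{-59805} = \frac{173 \left(-66\right) + \left(38 + 5031 - 293991\right)}{34264} \left(- \frac{1}{59805}\right) = \left(-11418 + \left(38 + 5031 - 293991\right)\right) \frac{1}{34264} \left(- \frac{1}{59805}\right) = \left(-11418 - 288922\right) \frac{1}{34264} \left(- \frac{1}{59805}\right) = \left(-300340\right) \frac{1}{34264} \left(- \frac{1}{59805}\right) = \left(- \frac{75085}{8566}\right) \left(- \frac{1}{59805}\right) = \frac{15017}{102457926}$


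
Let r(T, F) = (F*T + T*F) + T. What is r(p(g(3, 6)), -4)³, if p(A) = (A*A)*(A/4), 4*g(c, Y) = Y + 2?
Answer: -2744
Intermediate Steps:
g(c, Y) = ½ + Y/4 (g(c, Y) = (Y + 2)/4 = (2 + Y)/4 = ½ + Y/4)
p(A) = A³/4 (p(A) = A²*(A*(¼)) = A²*(A/4) = A³/4)
r(T, F) = T + 2*F*T (r(T, F) = (F*T + F*T) + T = 2*F*T + T = T + 2*F*T)
r(p(g(3, 6)), -4)³ = (((½ + (¼)*6)³/4)*(1 + 2*(-4)))³ = (((½ + 3/2)³/4)*(1 - 8))³ = (((¼)*2³)*(-7))³ = (((¼)*8)*(-7))³ = (2*(-7))³ = (-14)³ = -2744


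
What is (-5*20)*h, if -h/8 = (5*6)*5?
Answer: 120000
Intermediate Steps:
h = -1200 (h = -8*5*6*5 = -240*5 = -8*150 = -1200)
(-5*20)*h = -5*20*(-1200) = -100*(-1200) = 120000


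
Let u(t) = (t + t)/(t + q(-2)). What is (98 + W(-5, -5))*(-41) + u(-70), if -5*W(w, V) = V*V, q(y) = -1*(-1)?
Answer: -262957/69 ≈ -3811.0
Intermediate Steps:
q(y) = 1
W(w, V) = -V²/5 (W(w, V) = -V*V/5 = -V²/5)
u(t) = 2*t/(1 + t) (u(t) = (t + t)/(t + 1) = (2*t)/(1 + t) = 2*t/(1 + t))
(98 + W(-5, -5))*(-41) + u(-70) = (98 - ⅕*(-5)²)*(-41) + 2*(-70)/(1 - 70) = (98 - ⅕*25)*(-41) + 2*(-70)/(-69) = (98 - 5)*(-41) + 2*(-70)*(-1/69) = 93*(-41) + 140/69 = -3813 + 140/69 = -262957/69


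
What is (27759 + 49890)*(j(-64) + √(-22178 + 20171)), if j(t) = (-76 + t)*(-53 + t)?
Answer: 1271890620 + 232947*I*√223 ≈ 1.2719e+9 + 3.4786e+6*I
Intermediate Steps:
(27759 + 49890)*(j(-64) + √(-22178 + 20171)) = (27759 + 49890)*((4028 + (-64)² - 129*(-64)) + √(-22178 + 20171)) = 77649*((4028 + 4096 + 8256) + √(-2007)) = 77649*(16380 + 3*I*√223) = 1271890620 + 232947*I*√223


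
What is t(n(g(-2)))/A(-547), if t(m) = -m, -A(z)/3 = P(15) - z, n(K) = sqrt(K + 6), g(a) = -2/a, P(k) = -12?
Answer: sqrt(7)/1605 ≈ 0.0016484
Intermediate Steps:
n(K) = sqrt(6 + K)
A(z) = 36 + 3*z (A(z) = -3*(-12 - z) = 36 + 3*z)
t(n(g(-2)))/A(-547) = (-sqrt(6 - 2/(-2)))/(36 + 3*(-547)) = (-sqrt(6 - 2*(-1/2)))/(36 - 1641) = -sqrt(6 + 1)/(-1605) = -sqrt(7)*(-1/1605) = sqrt(7)/1605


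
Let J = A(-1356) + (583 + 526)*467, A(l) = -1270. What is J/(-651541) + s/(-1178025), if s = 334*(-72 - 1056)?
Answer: -121045738331/255843862175 ≈ -0.47312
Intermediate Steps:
J = 516633 (J = -1270 + (583 + 526)*467 = -1270 + 1109*467 = -1270 + 517903 = 516633)
s = -376752 (s = 334*(-1128) = -376752)
J/(-651541) + s/(-1178025) = 516633/(-651541) - 376752/(-1178025) = 516633*(-1/651541) - 376752*(-1/1178025) = -516633/651541 + 125584/392675 = -121045738331/255843862175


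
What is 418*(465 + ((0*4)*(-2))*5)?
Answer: 194370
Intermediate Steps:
418*(465 + ((0*4)*(-2))*5) = 418*(465 + (0*(-2))*5) = 418*(465 + 0*5) = 418*(465 + 0) = 418*465 = 194370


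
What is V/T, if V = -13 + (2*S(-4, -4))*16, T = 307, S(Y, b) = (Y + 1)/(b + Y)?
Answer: -1/307 ≈ -0.0032573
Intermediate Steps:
S(Y, b) = (1 + Y)/(Y + b)
V = -1 (V = -13 + (2*((1 - 4)/(-4 - 4)))*16 = -13 + (2*(-3/(-8)))*16 = -13 + (2*(-⅛*(-3)))*16 = -13 + (2*(3/8))*16 = -13 + (¾)*16 = -13 + 12 = -1)
V/T = -1/307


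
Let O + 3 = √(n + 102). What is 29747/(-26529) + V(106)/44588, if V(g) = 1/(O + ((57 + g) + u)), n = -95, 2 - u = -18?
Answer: -10741187489132/9579217889859 - √7/1444339084 ≈ -1.1213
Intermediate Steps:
u = 20 (u = 2 - 1*(-18) = 2 + 18 = 20)
O = -3 + √7 (O = -3 + √(-95 + 102) = -3 + √7 ≈ -0.35425)
V(g) = 1/(74 + g + √7) (V(g) = 1/((-3 + √7) + ((57 + g) + 20)) = 1/((-3 + √7) + (77 + g)) = 1/(74 + g + √7))
29747/(-26529) + V(106)/44588 = 29747/(-26529) + 1/((74 + 106 + √7)*44588) = 29747*(-1/26529) + (1/44588)/(180 + √7) = -29747/26529 + 1/(44588*(180 + √7))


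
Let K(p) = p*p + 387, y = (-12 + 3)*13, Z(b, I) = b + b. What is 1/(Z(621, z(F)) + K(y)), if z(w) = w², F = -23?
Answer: 1/15318 ≈ 6.5283e-5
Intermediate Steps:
Z(b, I) = 2*b
y = -117 (y = -9*13 = -117)
K(p) = 387 + p² (K(p) = p² + 387 = 387 + p²)
1/(Z(621, z(F)) + K(y)) = 1/(2*621 + (387 + (-117)²)) = 1/(1242 + (387 + 13689)) = 1/(1242 + 14076) = 1/15318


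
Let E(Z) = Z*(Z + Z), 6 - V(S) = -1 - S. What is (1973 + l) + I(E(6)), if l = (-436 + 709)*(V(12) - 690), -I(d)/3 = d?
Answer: -181426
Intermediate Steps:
V(S) = 7 + S (V(S) = 6 - (-1 - S) = 6 + (1 + S) = 7 + S)
E(Z) = 2*Z² (E(Z) = Z*(2*Z) = 2*Z²)
I(d) = -3*d
l = -183183 (l = (-436 + 709)*((7 + 12) - 690) = 273*(19 - 690) = 273*(-671) = -183183)
(1973 + l) + I(E(6)) = (1973 - 183183) - 6*6² = -181210 - 6*36 = -181210 - 3*72 = -181210 - 216 = -181426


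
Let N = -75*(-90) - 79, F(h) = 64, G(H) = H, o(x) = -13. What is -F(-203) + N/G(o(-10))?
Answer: -7503/13 ≈ -577.15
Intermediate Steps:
N = 6671 (N = 6750 - 79 = 6671)
-F(-203) + N/G(o(-10)) = -1*64 + 6671/(-13) = -64 + 6671*(-1/13) = -64 - 6671/13 = -7503/13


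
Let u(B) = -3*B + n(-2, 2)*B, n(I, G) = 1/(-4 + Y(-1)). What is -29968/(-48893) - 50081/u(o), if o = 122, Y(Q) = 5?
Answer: 40261025/195572 ≈ 205.86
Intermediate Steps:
n(I, G) = 1 (n(I, G) = 1/(-4 + 5) = 1/1 = 1)
u(B) = -2*B (u(B) = -3*B + 1*B = -3*B + B = -2*B)
-29968/(-48893) - 50081/u(o) = -29968/(-48893) - 50081/((-2*122)) = -29968*(-1/48893) - 50081/(-244) = 29968/48893 - 50081*(-1/244) = 29968/48893 + 821/4 = 40261025/195572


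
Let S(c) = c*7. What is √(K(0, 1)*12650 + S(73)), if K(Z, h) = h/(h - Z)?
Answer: √13161 ≈ 114.72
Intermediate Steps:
S(c) = 7*c
√(K(0, 1)*12650 + S(73)) = √((1/(1 - 1*0))*12650 + 7*73) = √((1/(1 + 0))*12650 + 511) = √((1/1)*12650 + 511) = √((1*1)*12650 + 511) = √(1*12650 + 511) = √(12650 + 511) = √13161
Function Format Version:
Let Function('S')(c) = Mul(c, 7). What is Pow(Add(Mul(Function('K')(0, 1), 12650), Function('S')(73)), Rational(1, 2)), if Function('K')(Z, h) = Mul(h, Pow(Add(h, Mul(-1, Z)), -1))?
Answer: Pow(13161, Rational(1, 2)) ≈ 114.72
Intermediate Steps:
Function('S')(c) = Mul(7, c)
Pow(Add(Mul(Function('K')(0, 1), 12650), Function('S')(73)), Rational(1, 2)) = Pow(Add(Mul(Mul(1, Pow(Add(1, Mul(-1, 0)), -1)), 12650), Mul(7, 73)), Rational(1, 2)) = Pow(Add(Mul(Mul(1, Pow(Add(1, 0), -1)), 12650), 511), Rational(1, 2)) = Pow(Add(Mul(Mul(1, Pow(1, -1)), 12650), 511), Rational(1, 2)) = Pow(Add(Mul(Mul(1, 1), 12650), 511), Rational(1, 2)) = Pow(Add(Mul(1, 12650), 511), Rational(1, 2)) = Pow(Add(12650, 511), Rational(1, 2)) = Pow(13161, Rational(1, 2))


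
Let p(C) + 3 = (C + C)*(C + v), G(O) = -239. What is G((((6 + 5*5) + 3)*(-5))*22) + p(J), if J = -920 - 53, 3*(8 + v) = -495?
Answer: 2229874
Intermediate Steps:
v = -173 (v = -8 + (⅓)*(-495) = -8 - 165 = -173)
J = -973
p(C) = -3 + 2*C*(-173 + C) (p(C) = -3 + (C + C)*(C - 173) = -3 + (2*C)*(-173 + C) = -3 + 2*C*(-173 + C))
G((((6 + 5*5) + 3)*(-5))*22) + p(J) = -239 + (-3 - 346*(-973) + 2*(-973)²) = -239 + (-3 + 336658 + 2*946729) = -239 + (-3 + 336658 + 1893458) = -239 + 2230113 = 2229874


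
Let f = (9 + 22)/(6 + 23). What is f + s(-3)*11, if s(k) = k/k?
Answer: 350/29 ≈ 12.069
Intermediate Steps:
f = 31/29 ≈ 1.0690
s(k) = 1
f + s(-3)*11 = 31/29 + 1*11 = 31/29 + 11 = 350/29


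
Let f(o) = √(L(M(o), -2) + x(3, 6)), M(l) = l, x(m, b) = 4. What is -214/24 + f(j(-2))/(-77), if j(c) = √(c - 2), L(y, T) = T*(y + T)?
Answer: -107/12 - 2*√(2 - I)/77 ≈ -8.9545 + 0.0089236*I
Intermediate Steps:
L(y, T) = T*(T + y)
j(c) = √(-2 + c)
f(o) = √(8 - 2*o) (f(o) = √(-2*(-2 + o) + 4) = √((4 - 2*o) + 4) = √(8 - 2*o))
-214/24 + f(j(-2))/(-77) = -214/24 + √(8 - 2*√(-2 - 2))/(-77) = -214*1/24 + √(8 - 4*I)*(-1/77) = -107/12 + √(8 - 4*I)*(-1/77) = -107/12 - √(8 - 4*I)/77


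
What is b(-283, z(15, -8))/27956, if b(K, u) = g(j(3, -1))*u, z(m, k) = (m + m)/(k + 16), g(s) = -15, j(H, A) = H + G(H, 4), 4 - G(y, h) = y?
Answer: -225/111824 ≈ -0.0020121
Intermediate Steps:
G(y, h) = 4 - y
j(H, A) = 4 (j(H, A) = H + (4 - H) = 4)
z(m, k) = 2*m/(16 + k) (z(m, k) = (2*m)/(16 + k) = 2*m/(16 + k))
b(K, u) = -15*u
b(-283, z(15, -8))/27956 = -30*15/(16 - 8)/27956 = -30*15/8*(1/27956) = -15*15/4*(1/27956) = -225/4*1/27956 = -225/111824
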